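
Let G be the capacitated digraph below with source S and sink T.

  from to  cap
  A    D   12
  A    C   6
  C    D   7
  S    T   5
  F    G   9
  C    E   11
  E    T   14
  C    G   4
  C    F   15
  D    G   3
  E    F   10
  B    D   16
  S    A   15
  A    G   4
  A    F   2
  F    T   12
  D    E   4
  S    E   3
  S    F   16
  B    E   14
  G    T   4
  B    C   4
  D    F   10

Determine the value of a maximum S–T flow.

Augment S→T: bottleneck 5, flow now 5.
Augment S→E→T: bottleneck 3, flow now 8.
Augment S→F→T: bottleneck 12, flow now 20.
Augment S→A→G→T: bottleneck 4, flow now 24.
Augment S→A→C→E→T: bottleneck 6, flow now 30.
Augment S→A→D→E→T: bottleneck 4, flow now 34.
No augmenting path remains; maximum flow = 34.
In the residual graph, reachable from S: {S, A, D, F, G}.
Min-cut edges: S→E (3), S→T (5), A→C (6), D→E (4), F→T (12), G→T (4); capacity 3 + 5 + 6 + 4 + 12 + 4 = 34.
This cut is saturated, so no flow can exceed 34.

34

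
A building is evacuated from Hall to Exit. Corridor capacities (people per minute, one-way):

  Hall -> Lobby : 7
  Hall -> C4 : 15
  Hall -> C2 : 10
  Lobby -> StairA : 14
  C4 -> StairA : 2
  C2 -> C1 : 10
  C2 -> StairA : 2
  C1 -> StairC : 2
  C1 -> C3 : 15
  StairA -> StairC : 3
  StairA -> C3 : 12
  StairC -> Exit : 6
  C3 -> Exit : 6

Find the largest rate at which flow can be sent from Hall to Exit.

Augment Hall→Lobby→StairA→StairC→Exit: bottleneck 3, flow now 3.
Augment Hall→Lobby→StairA→C3→Exit: bottleneck 4, flow now 7.
Augment Hall→C4→StairA→C3→Exit: bottleneck 2, flow now 9.
Augment Hall→C2→C1→StairC→Exit: bottleneck 2, flow now 11.
No augmenting path remains; maximum flow = 11.
In the residual graph, reachable from Hall: {Hall, Lobby, C4, C2, C1, StairA, C3}.
Min-cut edges: C1→StairC (2), StairA→StairC (3), C3→Exit (6); capacity 2 + 3 + 6 = 11.
This cut is saturated, so no flow can exceed 11.

11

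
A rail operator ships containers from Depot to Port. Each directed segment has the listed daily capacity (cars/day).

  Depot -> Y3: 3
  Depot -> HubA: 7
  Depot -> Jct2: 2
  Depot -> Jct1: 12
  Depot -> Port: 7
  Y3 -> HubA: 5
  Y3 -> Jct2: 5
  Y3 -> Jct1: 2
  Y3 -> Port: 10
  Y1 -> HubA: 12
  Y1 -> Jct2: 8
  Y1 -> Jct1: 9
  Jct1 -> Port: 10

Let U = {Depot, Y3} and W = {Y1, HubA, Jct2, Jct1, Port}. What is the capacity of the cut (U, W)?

50

Edges leaving {Depot, Y3}: Depot→HubA (7), Depot→Jct2 (2), Depot→Jct1 (12), Depot→Port (7), Y3→HubA (5), Y3→Jct2 (5), Y3→Jct1 (2), Y3→Port (10).
Cut capacity = 7 + 2 + 12 + 7 + 5 + 5 + 2 + 10 = 50.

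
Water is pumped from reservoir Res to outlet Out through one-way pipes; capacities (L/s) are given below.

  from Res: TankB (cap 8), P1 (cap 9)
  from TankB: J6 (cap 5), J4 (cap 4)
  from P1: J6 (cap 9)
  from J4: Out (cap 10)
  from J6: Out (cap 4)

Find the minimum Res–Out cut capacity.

Augment Res→TankB→J4→Out: bottleneck 4, flow now 4.
Augment Res→TankB→J6→Out: bottleneck 4, flow now 8.
No augmenting path remains; maximum flow = 8.
By max-flow min-cut, the minimum cut capacity equals the max flow.
In the residual graph, reachable from Res: {Res, TankB, P1, J6}.
Min-cut edges: TankB→J4 (4), J6→Out (4); capacity 4 + 4 = 8.

8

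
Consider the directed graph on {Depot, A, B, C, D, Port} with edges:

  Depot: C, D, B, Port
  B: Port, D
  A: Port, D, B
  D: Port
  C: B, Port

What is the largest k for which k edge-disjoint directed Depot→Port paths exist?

4

Assign every edge capacity 1; by Menger, the answer equals the max flow.
Path Depot→Port (+1); total 1.
Path Depot→B→Port (+1); total 2.
Path Depot→C→Port (+1); total 3.
Path Depot→D→Port (+1); total 4.
No residual Depot→Port path; max flow = 4.
Certifying cut of size 4: {Depot→B, Depot→C, Depot→D, Depot→Port}.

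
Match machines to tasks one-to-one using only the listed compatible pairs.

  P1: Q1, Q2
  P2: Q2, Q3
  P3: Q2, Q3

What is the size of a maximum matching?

3

Unit-capacity flow: source→left, listed edges, right→sink; max matching = max flow.
Augmenting path P1→Q1 (+1); matched 1.
Augmenting path P2→Q2 (+1); matched 2.
Augmenting path P3→Q3 (+1); matched 3.
No augmenting path remains; maximum matching = 3.
König certificate: {P1, P2, P3} is a vertex cover of size 3 (every listed pair touches it), so no matching can be larger.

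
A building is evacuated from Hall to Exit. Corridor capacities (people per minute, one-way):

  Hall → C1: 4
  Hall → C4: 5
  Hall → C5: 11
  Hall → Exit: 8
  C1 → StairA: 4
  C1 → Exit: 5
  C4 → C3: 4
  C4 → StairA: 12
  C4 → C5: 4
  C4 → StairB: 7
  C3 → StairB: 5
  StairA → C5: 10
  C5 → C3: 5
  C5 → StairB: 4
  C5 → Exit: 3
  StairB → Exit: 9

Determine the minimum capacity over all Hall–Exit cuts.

Augment Hall→Exit: bottleneck 8, flow now 8.
Augment Hall→C1→Exit: bottleneck 4, flow now 12.
Augment Hall→C5→Exit: bottleneck 3, flow now 15.
Augment Hall→C4→StairB→Exit: bottleneck 5, flow now 20.
Augment Hall→C5→StairB→Exit: bottleneck 4, flow now 24.
No augmenting path remains; maximum flow = 24.
By max-flow min-cut, the minimum cut capacity equals the max flow.
In the residual graph, reachable from Hall: {Hall, C4, C3, StairA, C5, StairB}.
Min-cut edges: Hall→C1 (4), Hall→Exit (8), C5→Exit (3), StairB→Exit (9); capacity 4 + 8 + 3 + 9 = 24.

24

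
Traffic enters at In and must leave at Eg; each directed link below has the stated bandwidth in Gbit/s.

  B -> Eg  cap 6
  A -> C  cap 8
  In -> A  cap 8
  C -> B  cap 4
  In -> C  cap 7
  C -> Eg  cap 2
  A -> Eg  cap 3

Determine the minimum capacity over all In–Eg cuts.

Augment In→A→Eg: bottleneck 3, flow now 3.
Augment In→C→Eg: bottleneck 2, flow now 5.
Augment In→C→B→Eg: bottleneck 4, flow now 9.
No augmenting path remains; maximum flow = 9.
By max-flow min-cut, the minimum cut capacity equals the max flow.
In the residual graph, reachable from In: {In, A, C}.
Min-cut edges: A→Eg (3), C→B (4), C→Eg (2); capacity 3 + 4 + 2 = 9.

9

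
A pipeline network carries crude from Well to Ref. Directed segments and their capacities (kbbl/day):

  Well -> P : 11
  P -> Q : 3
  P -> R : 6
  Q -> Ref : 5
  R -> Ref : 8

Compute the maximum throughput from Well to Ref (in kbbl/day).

Augment Well→P→Q→Ref: bottleneck 3, flow now 3.
Augment Well→P→R→Ref: bottleneck 6, flow now 9.
No augmenting path remains; maximum flow = 9.
In the residual graph, reachable from Well: {Well, P}.
Min-cut edges: P→Q (3), P→R (6); capacity 3 + 6 = 9.
This cut is saturated, so no flow can exceed 9.

9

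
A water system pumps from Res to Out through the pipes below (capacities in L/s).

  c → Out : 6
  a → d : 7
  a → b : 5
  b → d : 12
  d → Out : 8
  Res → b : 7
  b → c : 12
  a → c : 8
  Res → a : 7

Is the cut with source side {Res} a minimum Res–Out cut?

Given cut capacity: 7 + 7 = 14.
Augment Res→a→c→Out: bottleneck 6, flow now 6.
Augment Res→a→d→Out: bottleneck 1, flow now 7.
Augment Res→b→d→Out: bottleneck 7, flow now 14.
No augmenting path remains; maximum flow = 14.
Cut capacity 14 equals the max flow, so it is a minimum cut.

Yes — it is a minimum cut (capacity 14).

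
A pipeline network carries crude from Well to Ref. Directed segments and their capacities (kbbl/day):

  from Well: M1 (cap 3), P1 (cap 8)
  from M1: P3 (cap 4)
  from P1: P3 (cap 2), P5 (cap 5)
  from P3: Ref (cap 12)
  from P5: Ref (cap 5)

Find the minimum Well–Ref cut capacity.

10

Augment Well→M1→P3→Ref: bottleneck 3, flow now 3.
Augment Well→P1→P3→Ref: bottleneck 2, flow now 5.
Augment Well→P1→P5→Ref: bottleneck 5, flow now 10.
No augmenting path remains; maximum flow = 10.
By max-flow min-cut, the minimum cut capacity equals the max flow.
In the residual graph, reachable from Well: {Well, P1}.
Min-cut edges: Well→M1 (3), P1→P3 (2), P1→P5 (5); capacity 3 + 2 + 5 = 10.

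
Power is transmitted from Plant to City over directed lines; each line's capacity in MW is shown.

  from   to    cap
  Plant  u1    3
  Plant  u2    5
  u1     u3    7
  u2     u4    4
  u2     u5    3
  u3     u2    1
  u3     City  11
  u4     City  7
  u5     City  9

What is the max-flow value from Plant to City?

8

Augment Plant→u1→u3→City: bottleneck 3, flow now 3.
Augment Plant→u2→u4→City: bottleneck 4, flow now 7.
Augment Plant→u2→u5→City: bottleneck 1, flow now 8.
No augmenting path remains; maximum flow = 8.
In the residual graph, reachable from Plant: {Plant}.
Min-cut edges: Plant→u1 (3), Plant→u2 (5); capacity 3 + 5 = 8.
This cut is saturated, so no flow can exceed 8.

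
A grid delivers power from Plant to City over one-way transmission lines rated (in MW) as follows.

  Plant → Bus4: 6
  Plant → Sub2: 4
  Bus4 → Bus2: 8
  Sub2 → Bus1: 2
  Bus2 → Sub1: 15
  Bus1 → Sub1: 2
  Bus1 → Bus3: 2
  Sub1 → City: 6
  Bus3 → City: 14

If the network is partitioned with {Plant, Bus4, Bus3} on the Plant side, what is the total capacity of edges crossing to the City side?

26

Edges leaving {Plant, Bus4, Bus3}: Plant→Sub2 (4), Bus4→Bus2 (8), Bus3→City (14).
Cut capacity = 4 + 8 + 14 = 26.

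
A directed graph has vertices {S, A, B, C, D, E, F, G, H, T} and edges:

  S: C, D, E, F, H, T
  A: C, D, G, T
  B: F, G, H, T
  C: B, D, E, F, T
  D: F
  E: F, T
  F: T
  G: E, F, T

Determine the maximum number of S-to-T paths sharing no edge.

Assign every edge capacity 1; by Menger, the answer equals the max flow.
Path S→T (+1); total 1.
Path S→C→T (+1); total 2.
Path S→E→T (+1); total 3.
Path S→F→T (+1); total 4.
No residual S→T path; max flow = 4.
Certifying cut of size 4: {F→T, S→C, S→E, S→T}.

4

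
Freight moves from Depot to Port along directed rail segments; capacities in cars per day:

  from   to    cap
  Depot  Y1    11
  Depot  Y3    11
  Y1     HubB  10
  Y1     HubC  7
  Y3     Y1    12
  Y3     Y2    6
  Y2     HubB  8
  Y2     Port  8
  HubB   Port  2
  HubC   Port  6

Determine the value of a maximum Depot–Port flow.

14

Augment Depot→Y1→HubB→Port: bottleneck 2, flow now 2.
Augment Depot→Y1→HubC→Port: bottleneck 6, flow now 8.
Augment Depot→Y3→Y2→Port: bottleneck 6, flow now 14.
No augmenting path remains; maximum flow = 14.
In the residual graph, reachable from Depot: {Depot, Y1, Y3, HubB, HubC}.
Min-cut edges: Y3→Y2 (6), HubB→Port (2), HubC→Port (6); capacity 6 + 2 + 6 = 14.
This cut is saturated, so no flow can exceed 14.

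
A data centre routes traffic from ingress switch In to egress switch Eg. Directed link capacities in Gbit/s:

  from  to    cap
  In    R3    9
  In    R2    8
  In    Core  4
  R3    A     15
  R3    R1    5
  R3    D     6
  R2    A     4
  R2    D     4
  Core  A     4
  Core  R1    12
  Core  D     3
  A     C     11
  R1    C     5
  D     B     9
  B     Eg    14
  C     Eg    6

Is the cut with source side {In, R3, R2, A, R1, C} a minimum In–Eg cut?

No — its capacity is 20, but the minimum cut has capacity 15.

Given cut capacity: 4 + 6 + 4 + 6 = 20.
Augment In→R3→A→C→Eg: bottleneck 6, flow now 6.
Augment In→R3→D→B→Eg: bottleneck 3, flow now 9.
Augment In→R2→D→B→Eg: bottleneck 4, flow now 13.
Augment In→Core→D→B→Eg: bottleneck 2, flow now 15.
No augmenting path remains; maximum flow = 15.
In the residual graph, reachable from In: {In, R3, R2, Core, A, R1, D, C}.
Min-cut edges: D→B (9), C→Eg (6); capacity 9 + 6 = 15.
Cut capacity 20 exceeds the max flow 15, so it is not minimum.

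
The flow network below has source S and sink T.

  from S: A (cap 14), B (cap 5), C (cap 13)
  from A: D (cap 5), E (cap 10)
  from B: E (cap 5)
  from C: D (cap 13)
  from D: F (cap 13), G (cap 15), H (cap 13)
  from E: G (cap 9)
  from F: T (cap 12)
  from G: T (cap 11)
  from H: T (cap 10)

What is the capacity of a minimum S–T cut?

27

Augment S→A→D→F→T: bottleneck 5, flow now 5.
Augment S→A→E→G→T: bottleneck 9, flow now 14.
Augment S→C→D→F→T: bottleneck 7, flow now 21.
Augment S→C→D→G→T: bottleneck 2, flow now 23.
Augment S→C→D→H→T: bottleneck 4, flow now 27.
No augmenting path remains; maximum flow = 27.
By max-flow min-cut, the minimum cut capacity equals the max flow.
In the residual graph, reachable from S: {S, A, B, E}.
Min-cut edges: S→C (13), A→D (5), E→G (9); capacity 13 + 5 + 9 = 27.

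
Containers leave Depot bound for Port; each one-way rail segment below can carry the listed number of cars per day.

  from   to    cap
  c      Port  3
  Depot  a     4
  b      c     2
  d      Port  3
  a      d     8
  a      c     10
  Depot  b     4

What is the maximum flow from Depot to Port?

6

Augment Depot→a→c→Port: bottleneck 3, flow now 3.
Augment Depot→a→d→Port: bottleneck 1, flow now 4.
Augment Depot→b→c→a→d→Port: bottleneck 2, flow now 6. (uses reverse residual edge)
No augmenting path remains; maximum flow = 6.
In the residual graph, reachable from Depot: {Depot, b}.
Min-cut edges: Depot→a (4), b→c (2); capacity 4 + 2 = 6.
This cut is saturated, so no flow can exceed 6.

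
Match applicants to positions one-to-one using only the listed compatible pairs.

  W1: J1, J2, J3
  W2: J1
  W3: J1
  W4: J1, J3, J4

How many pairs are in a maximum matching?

3

Unit-capacity flow: source→left, listed edges, right→sink; max matching = max flow.
Augmenting path W1→J1 (+1); matched 1.
Augmenting path W4→J3 (+1); matched 2.
Augmenting path W2→J1→W1→J2 (+1); matched 3.
No augmenting path remains; maximum matching = 3.
König certificate: {W1, W4, J1} is a vertex cover of size 3 (every listed pair touches it), so no matching can be larger.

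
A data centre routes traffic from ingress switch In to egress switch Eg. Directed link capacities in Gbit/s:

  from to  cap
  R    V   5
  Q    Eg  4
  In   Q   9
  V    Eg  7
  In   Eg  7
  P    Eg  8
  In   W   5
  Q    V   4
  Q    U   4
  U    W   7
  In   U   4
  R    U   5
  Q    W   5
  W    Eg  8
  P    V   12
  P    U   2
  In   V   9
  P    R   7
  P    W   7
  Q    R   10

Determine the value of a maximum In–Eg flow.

26

Augment In→Eg: bottleneck 7, flow now 7.
Augment In→Q→Eg: bottleneck 4, flow now 11.
Augment In→V→Eg: bottleneck 7, flow now 18.
Augment In→W→Eg: bottleneck 5, flow now 23.
Augment In→Q→W→Eg: bottleneck 3, flow now 26.
No augmenting path remains; maximum flow = 26.
In the residual graph, reachable from In: {In, Q, R, U, V, W}.
Min-cut edges: In→Eg (7), Q→Eg (4), V→Eg (7), W→Eg (8); capacity 7 + 4 + 7 + 8 = 26.
This cut is saturated, so no flow can exceed 26.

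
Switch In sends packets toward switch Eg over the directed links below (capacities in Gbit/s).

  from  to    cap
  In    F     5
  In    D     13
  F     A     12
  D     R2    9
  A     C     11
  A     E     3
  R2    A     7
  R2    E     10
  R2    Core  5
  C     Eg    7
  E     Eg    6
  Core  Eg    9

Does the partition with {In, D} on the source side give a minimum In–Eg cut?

Yes — it is a minimum cut (capacity 14).

Given cut capacity: 5 + 9 = 14.
Augment In→F→A→C→Eg: bottleneck 5, flow now 5.
Augment In→D→R2→E→Eg: bottleneck 6, flow now 11.
Augment In→D→R2→Core→Eg: bottleneck 3, flow now 14.
No augmenting path remains; maximum flow = 14.
Cut capacity 14 equals the max flow, so it is a minimum cut.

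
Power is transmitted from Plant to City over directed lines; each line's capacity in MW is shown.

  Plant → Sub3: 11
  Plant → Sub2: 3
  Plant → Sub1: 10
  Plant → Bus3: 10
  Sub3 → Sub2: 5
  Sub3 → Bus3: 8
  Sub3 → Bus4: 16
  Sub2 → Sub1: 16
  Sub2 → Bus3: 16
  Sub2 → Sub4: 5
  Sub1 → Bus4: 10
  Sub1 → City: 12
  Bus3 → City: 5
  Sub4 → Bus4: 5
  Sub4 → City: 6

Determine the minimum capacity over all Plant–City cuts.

22

Augment Plant→Sub1→City: bottleneck 10, flow now 10.
Augment Plant→Bus3→City: bottleneck 5, flow now 15.
Augment Plant→Sub2→Sub1→City: bottleneck 2, flow now 17.
Augment Plant→Sub2→Sub4→City: bottleneck 1, flow now 18.
Augment Plant→Sub3→Sub2→Sub4→City: bottleneck 4, flow now 22.
No augmenting path remains; maximum flow = 22.
By max-flow min-cut, the minimum cut capacity equals the max flow.
In the residual graph, reachable from Plant: {Plant, Sub3, Sub2, Sub1, Bus3, Bus4}.
Min-cut edges: Sub2→Sub4 (5), Sub1→City (12), Bus3→City (5); capacity 5 + 12 + 5 = 22.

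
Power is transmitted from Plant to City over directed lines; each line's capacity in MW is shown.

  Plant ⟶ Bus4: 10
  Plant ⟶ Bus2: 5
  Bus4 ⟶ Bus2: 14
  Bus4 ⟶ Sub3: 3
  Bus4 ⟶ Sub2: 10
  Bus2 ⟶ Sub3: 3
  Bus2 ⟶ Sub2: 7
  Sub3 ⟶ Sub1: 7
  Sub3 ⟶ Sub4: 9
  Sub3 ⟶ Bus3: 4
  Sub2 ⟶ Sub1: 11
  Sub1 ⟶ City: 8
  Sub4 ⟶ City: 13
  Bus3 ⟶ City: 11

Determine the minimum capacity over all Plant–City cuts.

Augment Plant→Bus4→Sub3→Sub1→City: bottleneck 3, flow now 3.
Augment Plant→Bus4→Sub2→Sub1→City: bottleneck 5, flow now 8.
Augment Plant→Bus2→Sub3→Sub4→City: bottleneck 3, flow now 11.
Augment Plant→Bus4→Sub2→Sub1→Sub3→Sub4→City: bottleneck 2, flow now 13. (uses reverse residual edge)
Augment Plant→Bus2→Sub2→Sub1→Sub3→Sub4→City: bottleneck 1, flow now 14. (uses reverse residual edge)
No augmenting path remains; maximum flow = 14.
By max-flow min-cut, the minimum cut capacity equals the max flow.
In the residual graph, reachable from Plant: {Plant, Bus4, Bus2, Sub2, Sub1}.
Min-cut edges: Bus4→Sub3 (3), Bus2→Sub3 (3), Sub1→City (8); capacity 3 + 3 + 8 = 14.

14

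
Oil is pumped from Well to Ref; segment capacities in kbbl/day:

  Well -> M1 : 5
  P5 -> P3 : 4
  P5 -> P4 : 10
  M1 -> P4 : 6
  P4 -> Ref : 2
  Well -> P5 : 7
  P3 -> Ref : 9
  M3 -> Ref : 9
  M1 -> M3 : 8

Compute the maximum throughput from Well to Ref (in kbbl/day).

Augment Well→M1→P4→Ref: bottleneck 2, flow now 2.
Augment Well→M1→M3→Ref: bottleneck 3, flow now 5.
Augment Well→P5→P3→Ref: bottleneck 4, flow now 9.
Augment Well→P5→P4→M1→M3→Ref: bottleneck 2, flow now 11. (uses reverse residual edge)
No augmenting path remains; maximum flow = 11.
In the residual graph, reachable from Well: {Well, P5, P4}.
Min-cut edges: Well→M1 (5), P5→P3 (4), P4→Ref (2); capacity 5 + 4 + 2 = 11.
This cut is saturated, so no flow can exceed 11.

11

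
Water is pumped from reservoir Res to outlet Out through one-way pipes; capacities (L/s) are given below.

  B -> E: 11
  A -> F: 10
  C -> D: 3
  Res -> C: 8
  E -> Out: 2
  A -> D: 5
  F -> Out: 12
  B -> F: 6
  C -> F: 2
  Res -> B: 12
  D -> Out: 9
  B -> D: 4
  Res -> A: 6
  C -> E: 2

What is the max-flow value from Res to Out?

23

Augment Res→A→D→Out: bottleneck 5, flow now 5.
Augment Res→A→F→Out: bottleneck 1, flow now 6.
Augment Res→B→D→Out: bottleneck 4, flow now 10.
Augment Res→B→E→Out: bottleneck 2, flow now 12.
Augment Res→B→F→Out: bottleneck 6, flow now 18.
Augment Res→C→F→Out: bottleneck 2, flow now 20.
Augment Res→C→D→A→F→Out: bottleneck 3, flow now 23. (uses reverse residual edge)
No augmenting path remains; maximum flow = 23.
In the residual graph, reachable from Res: {Res, B, C, E}.
Min-cut edges: Res→A (6), B→D (4), B→F (6), C→D (3), C→F (2), E→Out (2); capacity 6 + 4 + 6 + 3 + 2 + 2 = 23.
This cut is saturated, so no flow can exceed 23.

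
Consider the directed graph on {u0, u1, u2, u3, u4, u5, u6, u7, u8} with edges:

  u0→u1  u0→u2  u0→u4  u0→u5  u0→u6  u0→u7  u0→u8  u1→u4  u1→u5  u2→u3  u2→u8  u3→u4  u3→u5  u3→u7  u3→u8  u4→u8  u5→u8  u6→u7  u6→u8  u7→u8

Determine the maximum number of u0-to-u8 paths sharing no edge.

6

Assign every edge capacity 1; by Menger, the answer equals the max flow.
Path u0→u8 (+1); total 1.
Path u0→u2→u8 (+1); total 2.
Path u0→u4→u8 (+1); total 3.
Path u0→u5→u8 (+1); total 4.
Path u0→u6→u8 (+1); total 5.
Path u0→u7→u8 (+1); total 6.
No residual u0→u8 path; max flow = 6.
Certifying cut of size 6: {u0→u2, u0→u6, u0→u7, u0→u8, u4→u8, u5→u8}.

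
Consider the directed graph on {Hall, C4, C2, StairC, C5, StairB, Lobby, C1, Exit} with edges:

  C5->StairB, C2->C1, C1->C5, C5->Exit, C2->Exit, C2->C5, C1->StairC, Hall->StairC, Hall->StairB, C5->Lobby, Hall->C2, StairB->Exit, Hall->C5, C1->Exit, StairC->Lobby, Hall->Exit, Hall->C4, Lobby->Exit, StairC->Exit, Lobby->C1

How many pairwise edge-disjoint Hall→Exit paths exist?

5

Assign every edge capacity 1; by Menger, the answer equals the max flow.
Path Hall→Exit (+1); total 1.
Path Hall→C2→Exit (+1); total 2.
Path Hall→StairC→Exit (+1); total 3.
Path Hall→C5→Exit (+1); total 4.
Path Hall→StairB→Exit (+1); total 5.
No residual Hall→Exit path; max flow = 5.
Certifying cut of size 5: {Hall→C2, Hall→C5, Hall→Exit, Hall→StairB, Hall→StairC}.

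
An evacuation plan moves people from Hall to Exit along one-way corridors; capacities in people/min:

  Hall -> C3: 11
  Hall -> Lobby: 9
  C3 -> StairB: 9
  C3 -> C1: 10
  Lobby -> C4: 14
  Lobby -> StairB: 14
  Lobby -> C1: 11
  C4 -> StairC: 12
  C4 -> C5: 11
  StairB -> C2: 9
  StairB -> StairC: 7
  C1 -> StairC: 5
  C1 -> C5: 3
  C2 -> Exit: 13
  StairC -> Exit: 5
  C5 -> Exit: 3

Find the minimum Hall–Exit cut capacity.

Augment Hall→C3→StairB→C2→Exit: bottleneck 9, flow now 9.
Augment Hall→C3→C1→StairC→Exit: bottleneck 2, flow now 11.
Augment Hall→Lobby→C4→StairC→Exit: bottleneck 3, flow now 14.
Augment Hall→Lobby→C4→C5→Exit: bottleneck 3, flow now 17.
No augmenting path remains; maximum flow = 17.
By max-flow min-cut, the minimum cut capacity equals the max flow.
In the residual graph, reachable from Hall: {Hall, C3, Lobby, C4, StairB, C1, StairC, C5}.
Min-cut edges: StairB→C2 (9), StairC→Exit (5), C5→Exit (3); capacity 9 + 5 + 3 = 17.

17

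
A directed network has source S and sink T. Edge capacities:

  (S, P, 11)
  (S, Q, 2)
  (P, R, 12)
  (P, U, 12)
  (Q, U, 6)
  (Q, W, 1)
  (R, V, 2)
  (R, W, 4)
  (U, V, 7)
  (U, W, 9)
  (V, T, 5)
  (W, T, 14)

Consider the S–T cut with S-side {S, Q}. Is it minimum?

Given cut capacity: 11 + 6 + 1 = 18.
Augment S→Q→W→T: bottleneck 1, flow now 1.
Augment S→P→R→V→T: bottleneck 2, flow now 3.
Augment S→P→R→W→T: bottleneck 4, flow now 7.
Augment S→P→U→V→T: bottleneck 3, flow now 10.
Augment S→P→U→W→T: bottleneck 2, flow now 12.
Augment S→Q→U→W→T: bottleneck 1, flow now 13.
No augmenting path remains; maximum flow = 13.
In the residual graph, reachable from S: {S}.
Min-cut edges: S→P (11), S→Q (2); capacity 11 + 2 = 13.
Cut capacity 18 exceeds the max flow 13, so it is not minimum.

No — its capacity is 18, but the minimum cut has capacity 13.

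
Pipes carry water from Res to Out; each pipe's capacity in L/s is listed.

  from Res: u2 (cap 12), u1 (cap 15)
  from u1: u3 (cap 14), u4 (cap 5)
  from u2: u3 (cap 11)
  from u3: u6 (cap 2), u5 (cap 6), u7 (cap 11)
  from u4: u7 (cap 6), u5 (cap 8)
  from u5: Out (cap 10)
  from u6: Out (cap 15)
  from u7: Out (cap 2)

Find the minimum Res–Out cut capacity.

14

Augment Res→u1→u3→u5→Out: bottleneck 6, flow now 6.
Augment Res→u1→u3→u6→Out: bottleneck 2, flow now 8.
Augment Res→u1→u3→u7→Out: bottleneck 2, flow now 10.
Augment Res→u1→u4→u5→Out: bottleneck 4, flow now 14.
No augmenting path remains; maximum flow = 14.
By max-flow min-cut, the minimum cut capacity equals the max flow.
In the residual graph, reachable from Res: {Res, u1, u2, u3, u4, u5, u7}.
Min-cut edges: u3→u6 (2), u5→Out (10), u7→Out (2); capacity 2 + 10 + 2 = 14.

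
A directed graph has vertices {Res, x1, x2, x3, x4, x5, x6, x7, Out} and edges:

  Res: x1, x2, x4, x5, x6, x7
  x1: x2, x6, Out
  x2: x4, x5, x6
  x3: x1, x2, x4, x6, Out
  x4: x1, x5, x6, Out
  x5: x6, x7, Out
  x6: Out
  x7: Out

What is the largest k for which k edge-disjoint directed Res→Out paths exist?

Assign every edge capacity 1; by Menger, the answer equals the max flow.
Path Res→x1→Out (+1); total 1.
Path Res→x4→Out (+1); total 2.
Path Res→x5→Out (+1); total 3.
Path Res→x6→Out (+1); total 4.
Path Res→x7→Out (+1); total 5.
No residual Res→Out path; max flow = 5.
Certifying cut of size 5: {x1→Out, x4→Out, x5→Out, x6→Out, x7→Out}.

5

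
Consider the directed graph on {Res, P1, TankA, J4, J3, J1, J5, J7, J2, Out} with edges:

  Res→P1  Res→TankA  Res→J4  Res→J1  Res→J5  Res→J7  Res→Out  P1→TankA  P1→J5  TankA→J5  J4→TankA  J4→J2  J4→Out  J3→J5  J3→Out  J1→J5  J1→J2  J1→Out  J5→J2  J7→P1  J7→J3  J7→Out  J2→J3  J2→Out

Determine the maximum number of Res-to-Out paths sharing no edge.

Assign every edge capacity 1; by Menger, the answer equals the max flow.
Path Res→Out (+1); total 1.
Path Res→J4→Out (+1); total 2.
Path Res→J1→Out (+1); total 3.
Path Res→J7→Out (+1); total 4.
Path Res→J5→J2→Out (+1); total 5.
No residual Res→Out path; max flow = 5.
Certifying cut of size 5: {J5→J2, Res→J1, Res→J4, Res→J7, Res→Out}.

5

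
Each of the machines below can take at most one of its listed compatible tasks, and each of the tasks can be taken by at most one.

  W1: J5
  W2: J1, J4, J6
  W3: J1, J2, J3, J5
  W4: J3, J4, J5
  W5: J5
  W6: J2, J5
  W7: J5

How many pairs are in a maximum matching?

5

Unit-capacity flow: source→left, listed edges, right→sink; max matching = max flow.
Augmenting path W1→J5 (+1); matched 1.
Augmenting path W2→J1 (+1); matched 2.
Augmenting path W3→J2 (+1); matched 3.
Augmenting path W4→J3 (+1); matched 4.
Augmenting path W6→J2→W3→J1→W2→J4 (+1); matched 5.
No augmenting path remains; maximum matching = 5.
König certificate: {W2, W3, W4, W6, J5} is a vertex cover of size 5 (every listed pair touches it), so no matching can be larger.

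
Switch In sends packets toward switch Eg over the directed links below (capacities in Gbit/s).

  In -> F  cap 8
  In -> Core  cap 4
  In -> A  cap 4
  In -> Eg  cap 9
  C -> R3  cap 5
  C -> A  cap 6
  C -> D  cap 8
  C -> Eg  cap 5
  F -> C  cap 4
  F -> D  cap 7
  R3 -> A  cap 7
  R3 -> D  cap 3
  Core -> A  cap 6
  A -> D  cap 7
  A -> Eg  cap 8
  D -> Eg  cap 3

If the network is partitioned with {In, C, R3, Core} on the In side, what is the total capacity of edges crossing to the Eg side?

56

Edges leaving {In, C, R3, Core}: In→F (8), In→A (4), In→Eg (9), C→A (6), C→D (8), C→Eg (5), R3→A (7), R3→D (3), Core→A (6).
Cut capacity = 8 + 4 + 9 + 6 + 8 + 5 + 7 + 3 + 6 = 56.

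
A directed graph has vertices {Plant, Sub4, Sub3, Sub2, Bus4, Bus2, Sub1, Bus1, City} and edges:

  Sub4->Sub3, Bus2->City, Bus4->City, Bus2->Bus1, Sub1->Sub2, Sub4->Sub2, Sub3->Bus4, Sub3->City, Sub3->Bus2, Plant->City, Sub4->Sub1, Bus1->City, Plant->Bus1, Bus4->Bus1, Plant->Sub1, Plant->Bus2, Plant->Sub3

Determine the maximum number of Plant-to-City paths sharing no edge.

4

Assign every edge capacity 1; by Menger, the answer equals the max flow.
Path Plant→City (+1); total 1.
Path Plant→Sub3→City (+1); total 2.
Path Plant→Bus2→City (+1); total 3.
Path Plant→Bus1→City (+1); total 4.
No residual Plant→City path; max flow = 4.
Certifying cut of size 4: {Plant→Bus1, Plant→Bus2, Plant→City, Plant→Sub3}.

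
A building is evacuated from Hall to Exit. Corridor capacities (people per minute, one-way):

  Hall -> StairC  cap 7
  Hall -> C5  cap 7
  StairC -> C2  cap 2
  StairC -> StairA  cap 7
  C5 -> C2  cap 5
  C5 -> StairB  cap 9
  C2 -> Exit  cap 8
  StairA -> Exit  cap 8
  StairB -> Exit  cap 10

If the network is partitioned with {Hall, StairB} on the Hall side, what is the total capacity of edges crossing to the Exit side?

Edges leaving {Hall, StairB}: Hall→StairC (7), Hall→C5 (7), StairB→Exit (10).
Cut capacity = 7 + 7 + 10 = 24.

24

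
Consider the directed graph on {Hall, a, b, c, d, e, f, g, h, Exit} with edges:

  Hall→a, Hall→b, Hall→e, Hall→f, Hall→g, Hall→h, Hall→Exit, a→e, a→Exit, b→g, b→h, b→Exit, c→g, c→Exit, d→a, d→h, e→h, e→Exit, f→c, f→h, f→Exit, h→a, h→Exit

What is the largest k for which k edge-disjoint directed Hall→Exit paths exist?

Assign every edge capacity 1; by Menger, the answer equals the max flow.
Path Hall→Exit (+1); total 1.
Path Hall→a→Exit (+1); total 2.
Path Hall→b→Exit (+1); total 3.
Path Hall→e→Exit (+1); total 4.
Path Hall→f→Exit (+1); total 5.
Path Hall→h→Exit (+1); total 6.
No residual Hall→Exit path; max flow = 6.
Certifying cut of size 6: {Hall→Exit, Hall→a, Hall→b, Hall→e, Hall→f, Hall→h}.

6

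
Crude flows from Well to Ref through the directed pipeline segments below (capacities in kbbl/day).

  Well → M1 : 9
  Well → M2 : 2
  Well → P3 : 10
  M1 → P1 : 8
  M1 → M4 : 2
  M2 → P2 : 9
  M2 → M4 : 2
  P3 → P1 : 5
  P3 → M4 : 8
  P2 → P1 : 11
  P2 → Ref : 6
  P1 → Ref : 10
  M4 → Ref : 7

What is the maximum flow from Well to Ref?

19

Augment Well→M1→P1→Ref: bottleneck 8, flow now 8.
Augment Well→M1→M4→Ref: bottleneck 1, flow now 9.
Augment Well→M2→P2→Ref: bottleneck 2, flow now 11.
Augment Well→P3→P1→Ref: bottleneck 2, flow now 13.
Augment Well→P3→M4→Ref: bottleneck 6, flow now 19.
No augmenting path remains; maximum flow = 19.
In the residual graph, reachable from Well: {Well, M1, P3, P1, M4}.
Min-cut edges: Well→M2 (2), P1→Ref (10), M4→Ref (7); capacity 2 + 10 + 7 = 19.
This cut is saturated, so no flow can exceed 19.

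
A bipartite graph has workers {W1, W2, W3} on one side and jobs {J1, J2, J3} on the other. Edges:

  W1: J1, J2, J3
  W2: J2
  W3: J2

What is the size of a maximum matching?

2

Unit-capacity flow: source→left, listed edges, right→sink; max matching = max flow.
Augmenting path W1→J1 (+1); matched 1.
Augmenting path W2→J2 (+1); matched 2.
No augmenting path remains; maximum matching = 2.
König certificate: {W1, J2} is a vertex cover of size 2 (every listed pair touches it), so no matching can be larger.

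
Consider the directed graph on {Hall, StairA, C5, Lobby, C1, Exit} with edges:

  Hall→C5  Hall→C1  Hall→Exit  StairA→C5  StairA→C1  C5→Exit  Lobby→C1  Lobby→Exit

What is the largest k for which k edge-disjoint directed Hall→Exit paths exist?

2

Assign every edge capacity 1; by Menger, the answer equals the max flow.
Path Hall→Exit (+1); total 1.
Path Hall→C5→Exit (+1); total 2.
No residual Hall→Exit path; max flow = 2.
Certifying cut of size 2: {Hall→C5, Hall→Exit}.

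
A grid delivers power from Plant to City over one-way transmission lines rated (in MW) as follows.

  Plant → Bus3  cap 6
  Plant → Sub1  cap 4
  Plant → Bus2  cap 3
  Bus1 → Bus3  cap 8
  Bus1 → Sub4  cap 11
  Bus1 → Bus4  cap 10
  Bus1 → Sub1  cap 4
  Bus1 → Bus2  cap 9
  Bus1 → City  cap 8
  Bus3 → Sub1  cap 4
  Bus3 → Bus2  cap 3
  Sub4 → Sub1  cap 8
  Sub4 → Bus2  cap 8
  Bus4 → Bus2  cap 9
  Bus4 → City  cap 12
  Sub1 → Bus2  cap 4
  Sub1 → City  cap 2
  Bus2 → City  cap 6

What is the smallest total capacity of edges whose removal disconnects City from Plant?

Augment Plant→Sub1→City: bottleneck 2, flow now 2.
Augment Plant→Bus2→City: bottleneck 3, flow now 5.
Augment Plant→Bus3→Bus2→City: bottleneck 3, flow now 8.
No augmenting path remains; maximum flow = 8.
By max-flow min-cut, the minimum cut capacity equals the max flow.
In the residual graph, reachable from Plant: {Plant, Bus3, Sub1, Bus2}.
Min-cut edges: Sub1→City (2), Bus2→City (6); capacity 2 + 6 = 8.

8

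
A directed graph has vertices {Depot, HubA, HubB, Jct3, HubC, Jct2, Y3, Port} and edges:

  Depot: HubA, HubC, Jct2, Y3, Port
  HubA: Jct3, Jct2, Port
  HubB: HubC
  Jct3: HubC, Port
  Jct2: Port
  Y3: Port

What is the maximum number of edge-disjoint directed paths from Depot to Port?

Assign every edge capacity 1; by Menger, the answer equals the max flow.
Path Depot→Port (+1); total 1.
Path Depot→HubA→Port (+1); total 2.
Path Depot→Jct2→Port (+1); total 3.
Path Depot→Y3→Port (+1); total 4.
No residual Depot→Port path; max flow = 4.
Certifying cut of size 4: {Depot→HubA, Depot→Jct2, Depot→Port, Depot→Y3}.

4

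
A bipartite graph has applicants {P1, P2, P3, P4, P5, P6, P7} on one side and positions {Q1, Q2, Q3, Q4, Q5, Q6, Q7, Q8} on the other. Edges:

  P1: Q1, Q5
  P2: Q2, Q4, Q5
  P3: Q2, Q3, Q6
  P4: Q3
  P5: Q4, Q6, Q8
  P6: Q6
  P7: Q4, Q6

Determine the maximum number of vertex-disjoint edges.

7

Unit-capacity flow: source→left, listed edges, right→sink; max matching = max flow.
Augmenting path P1→Q1 (+1); matched 1.
Augmenting path P2→Q2 (+1); matched 2.
Augmenting path P3→Q3 (+1); matched 3.
Augmenting path P5→Q4 (+1); matched 4.
Augmenting path P6→Q6 (+1); matched 5.
Augmenting path P7→Q4→P5→Q8 (+1); matched 6.
Augmenting path P4→Q3→P3→Q2→P2→Q5 (+1); matched 7.
No augmenting path remains; maximum matching = 7.
König certificate: {P1, P2, P3, P4, P5, P6, P7} is a vertex cover of size 7 (every listed pair touches it), so no matching can be larger.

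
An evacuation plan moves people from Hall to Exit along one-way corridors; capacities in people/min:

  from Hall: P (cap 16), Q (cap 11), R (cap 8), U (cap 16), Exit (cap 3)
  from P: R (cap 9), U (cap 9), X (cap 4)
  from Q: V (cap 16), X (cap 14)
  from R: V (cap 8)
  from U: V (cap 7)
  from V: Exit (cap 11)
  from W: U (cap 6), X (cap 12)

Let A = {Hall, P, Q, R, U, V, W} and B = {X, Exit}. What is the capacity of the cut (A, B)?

44

Edges leaving {Hall, P, Q, R, U, V, W}: Hall→Exit (3), P→X (4), Q→X (14), V→Exit (11), W→X (12).
Cut capacity = 3 + 4 + 14 + 11 + 12 = 44.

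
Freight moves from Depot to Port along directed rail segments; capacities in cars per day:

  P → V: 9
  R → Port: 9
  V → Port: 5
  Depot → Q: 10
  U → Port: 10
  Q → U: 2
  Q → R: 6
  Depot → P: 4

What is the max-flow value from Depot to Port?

Augment Depot→P→V→Port: bottleneck 4, flow now 4.
Augment Depot→Q→R→Port: bottleneck 6, flow now 10.
Augment Depot→Q→U→Port: bottleneck 2, flow now 12.
No augmenting path remains; maximum flow = 12.
In the residual graph, reachable from Depot: {Depot, Q}.
Min-cut edges: Depot→P (4), Q→R (6), Q→U (2); capacity 4 + 6 + 2 = 12.
This cut is saturated, so no flow can exceed 12.

12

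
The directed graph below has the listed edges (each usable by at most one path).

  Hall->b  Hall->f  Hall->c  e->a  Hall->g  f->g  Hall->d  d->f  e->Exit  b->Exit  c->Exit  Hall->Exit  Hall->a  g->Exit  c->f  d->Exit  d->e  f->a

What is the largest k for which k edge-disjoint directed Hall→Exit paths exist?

Assign every edge capacity 1; by Menger, the answer equals the max flow.
Path Hall→Exit (+1); total 1.
Path Hall→b→Exit (+1); total 2.
Path Hall→c→Exit (+1); total 3.
Path Hall→d→Exit (+1); total 4.
Path Hall→g→Exit (+1); total 5.
No residual Hall→Exit path; max flow = 5.
Certifying cut of size 5: {Hall→Exit, Hall→b, Hall→c, Hall→d, g→Exit}.

5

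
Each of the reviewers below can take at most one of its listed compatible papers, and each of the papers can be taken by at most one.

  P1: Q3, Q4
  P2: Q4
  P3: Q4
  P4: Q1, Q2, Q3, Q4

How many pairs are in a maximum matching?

3

Unit-capacity flow: source→left, listed edges, right→sink; max matching = max flow.
Augmenting path P1→Q3 (+1); matched 1.
Augmenting path P2→Q4 (+1); matched 2.
Augmenting path P4→Q1 (+1); matched 3.
No augmenting path remains; maximum matching = 3.
König certificate: {P1, P4, Q4} is a vertex cover of size 3 (every listed pair touches it), so no matching can be larger.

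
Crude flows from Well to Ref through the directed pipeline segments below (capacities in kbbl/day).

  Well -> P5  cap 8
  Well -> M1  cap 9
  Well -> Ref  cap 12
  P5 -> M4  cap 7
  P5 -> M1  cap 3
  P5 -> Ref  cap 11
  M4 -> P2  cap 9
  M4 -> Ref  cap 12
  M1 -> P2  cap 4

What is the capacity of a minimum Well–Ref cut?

Augment Well→Ref: bottleneck 12, flow now 12.
Augment Well→P5→Ref: bottleneck 8, flow now 20.
No augmenting path remains; maximum flow = 20.
By max-flow min-cut, the minimum cut capacity equals the max flow.
In the residual graph, reachable from Well: {Well, M1, P2}.
Min-cut edges: Well→P5 (8), Well→Ref (12); capacity 8 + 12 = 20.

20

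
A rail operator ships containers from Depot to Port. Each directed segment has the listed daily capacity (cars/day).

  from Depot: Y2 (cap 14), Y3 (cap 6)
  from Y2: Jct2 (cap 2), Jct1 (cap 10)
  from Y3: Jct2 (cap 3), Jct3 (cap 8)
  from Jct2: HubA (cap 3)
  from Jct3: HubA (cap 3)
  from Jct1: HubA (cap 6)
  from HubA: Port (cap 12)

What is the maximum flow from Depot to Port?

12

Augment Depot→Y2→Jct2→HubA→Port: bottleneck 2, flow now 2.
Augment Depot→Y2→Jct1→HubA→Port: bottleneck 6, flow now 8.
Augment Depot→Y3→Jct2→HubA→Port: bottleneck 1, flow now 9.
Augment Depot→Y3→Jct3→HubA→Port: bottleneck 3, flow now 12.
No augmenting path remains; maximum flow = 12.
In the residual graph, reachable from Depot: {Depot, Y2, Y3, Jct2, Jct3, Jct1}.
Min-cut edges: Jct2→HubA (3), Jct3→HubA (3), Jct1→HubA (6); capacity 3 + 3 + 6 = 12.
This cut is saturated, so no flow can exceed 12.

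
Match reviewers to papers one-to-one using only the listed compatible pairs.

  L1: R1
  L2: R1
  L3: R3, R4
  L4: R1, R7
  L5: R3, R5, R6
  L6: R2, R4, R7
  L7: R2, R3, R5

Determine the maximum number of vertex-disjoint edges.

6

Unit-capacity flow: source→left, listed edges, right→sink; max matching = max flow.
Augmenting path L1→R1 (+1); matched 1.
Augmenting path L3→R3 (+1); matched 2.
Augmenting path L4→R7 (+1); matched 3.
Augmenting path L5→R5 (+1); matched 4.
Augmenting path L6→R2 (+1); matched 5.
Augmenting path L7→R2→L6→R4 (+1); matched 6.
No augmenting path remains; maximum matching = 6.
König certificate: {L3, L4, L5, L6, L7, R1} is a vertex cover of size 6 (every listed pair touches it), so no matching can be larger.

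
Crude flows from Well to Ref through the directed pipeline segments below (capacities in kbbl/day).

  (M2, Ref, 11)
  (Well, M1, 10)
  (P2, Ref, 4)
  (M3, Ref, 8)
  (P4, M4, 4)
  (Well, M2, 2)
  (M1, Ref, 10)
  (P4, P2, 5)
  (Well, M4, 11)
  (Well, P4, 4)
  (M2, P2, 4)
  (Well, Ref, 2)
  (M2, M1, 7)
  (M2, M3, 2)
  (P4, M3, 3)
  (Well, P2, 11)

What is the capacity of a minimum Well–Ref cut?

Augment Well→Ref: bottleneck 2, flow now 2.
Augment Well→M2→Ref: bottleneck 2, flow now 4.
Augment Well→P2→Ref: bottleneck 4, flow now 8.
Augment Well→M1→Ref: bottleneck 10, flow now 18.
Augment Well→P4→M3→Ref: bottleneck 3, flow now 21.
No augmenting path remains; maximum flow = 21.
By max-flow min-cut, the minimum cut capacity equals the max flow.
In the residual graph, reachable from Well: {Well, P4, P2, M4}.
Min-cut edges: Well→M2 (2), Well→M1 (10), Well→Ref (2), P4→M3 (3), P2→Ref (4); capacity 2 + 10 + 2 + 3 + 4 = 21.

21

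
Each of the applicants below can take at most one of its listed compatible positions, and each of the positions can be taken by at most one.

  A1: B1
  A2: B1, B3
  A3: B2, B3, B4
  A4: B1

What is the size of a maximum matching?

Unit-capacity flow: source→left, listed edges, right→sink; max matching = max flow.
Augmenting path A1→B1 (+1); matched 1.
Augmenting path A2→B3 (+1); matched 2.
Augmenting path A3→B2 (+1); matched 3.
No augmenting path remains; maximum matching = 3.
König certificate: {A2, A3, B1} is a vertex cover of size 3 (every listed pair touches it), so no matching can be larger.

3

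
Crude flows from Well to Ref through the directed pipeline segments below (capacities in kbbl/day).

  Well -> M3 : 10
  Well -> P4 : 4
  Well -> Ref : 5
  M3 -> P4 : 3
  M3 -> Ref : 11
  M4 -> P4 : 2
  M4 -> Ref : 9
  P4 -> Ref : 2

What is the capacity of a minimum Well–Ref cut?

17

Augment Well→Ref: bottleneck 5, flow now 5.
Augment Well→M3→Ref: bottleneck 10, flow now 15.
Augment Well→P4→Ref: bottleneck 2, flow now 17.
No augmenting path remains; maximum flow = 17.
By max-flow min-cut, the minimum cut capacity equals the max flow.
In the residual graph, reachable from Well: {Well, P4}.
Min-cut edges: Well→M3 (10), Well→Ref (5), P4→Ref (2); capacity 10 + 5 + 2 = 17.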